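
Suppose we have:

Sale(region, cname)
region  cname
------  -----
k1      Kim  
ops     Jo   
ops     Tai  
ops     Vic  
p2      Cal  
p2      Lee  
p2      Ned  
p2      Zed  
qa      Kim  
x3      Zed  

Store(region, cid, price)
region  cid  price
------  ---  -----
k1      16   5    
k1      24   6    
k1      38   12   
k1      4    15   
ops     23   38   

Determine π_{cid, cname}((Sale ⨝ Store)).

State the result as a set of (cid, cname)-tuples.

{(16, Kim), (23, Jo), (23, Tai), (23, Vic), (24, Kim), (38, Kim), (4, Kim)}

Natural join on region: {(k1, Kim, 16, 5), (k1, Kim, 24, 6), (k1, Kim, 38, 12), (k1, Kim, 4, 15), (ops, Jo, 23, 38), (ops, Tai, 23, 38), (ops, Vic, 23, 38)}
π_{cid, cname} gives {(16, Kim), (23, Jo), (23, Tai), (23, Vic), (24, Kim), (38, Kim), (4, Kim)}.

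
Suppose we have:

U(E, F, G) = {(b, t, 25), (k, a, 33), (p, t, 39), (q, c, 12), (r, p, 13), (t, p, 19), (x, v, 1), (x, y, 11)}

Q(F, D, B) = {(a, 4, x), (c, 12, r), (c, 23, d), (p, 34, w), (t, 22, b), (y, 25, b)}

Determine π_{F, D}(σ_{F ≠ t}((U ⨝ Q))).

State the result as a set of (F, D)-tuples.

U ⋈ Q (natural join on F): {(b, t, 25, 22, b), (k, a, 33, 4, x), (p, t, 39, 22, b), (q, c, 12, 12, r), (q, c, 12, 23, d), (r, p, 13, 34, w), (t, p, 19, 34, w), (x, y, 11, 25, b)}
Filtering on F ≠ t leaves {(k, a, 33, 4, x), (q, c, 12, 12, r), (q, c, 12, 23, d), (r, p, 13, 34, w), (t, p, 19, 34, w), (x, y, 11, 25, b)}.
Projecting to F, D (1 duplicate(s) eliminated): {(a, 4), (c, 12), (c, 23), (p, 34), (y, 25)}

{(a, 4), (c, 12), (c, 23), (p, 34), (y, 25)}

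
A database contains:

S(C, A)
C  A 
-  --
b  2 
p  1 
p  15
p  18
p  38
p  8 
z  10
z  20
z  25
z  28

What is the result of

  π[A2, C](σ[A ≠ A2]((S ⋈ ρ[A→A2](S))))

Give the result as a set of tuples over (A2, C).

ρ[A→A2]: schema becomes (C, A2); tuples unchanged.
Natural join on C: {(b, 2, 2), (p, 1, 1), (p, 1, 15), (p, 1, 18), (p, 1, 38), (p, 1, 8), (p, 15, 1), (p, 15, 15), (p, 15, 18), (p, 15, 38), (p, 15, 8), (p, 18, 1), (p, 18, 15), (p, 18, 18), (p, 18, 38), (p, 18, 8), (p, 38, 1), (p, 38, 15), (p, 38, 18), (p, 38, 38), (p, 38, 8), (p, 8, 1), (p, 8, 15), (p, 8, 18), (p, 8, 38), (p, 8, 8), (z, 10, 10), (z, 10, 20), (z, 10, 25), (z, 10, 28), (z, 20, 10), (z, 20, 20), (z, 20, 25), (z, 20, 28), (z, 25, 10), (z, 25, 20), (z, 25, 25), (z, 25, 28), (z, 28, 10), (z, 28, 20), (z, 28, 25), (z, 28, 28)}
Apply σ_{A ≠ A2}; surviving tuples: {(p, 1, 15), (p, 1, 18), (p, 1, 38), (p, 1, 8), (p, 15, 1), (p, 15, 18), (p, 15, 38), (p, 15, 8), (p, 18, 1), (p, 18, 15), (p, 18, 38), (p, 18, 8), (p, 38, 1), (p, 38, 15), (p, 38, 18), (p, 38, 8), (p, 8, 1), (p, 8, 15), (p, 8, 18), (p, 8, 38), (z, 10, 20), (z, 10, 25), (z, 10, 28), (z, 20, 10), (z, 20, 25), (z, 20, 28), (z, 25, 10), (z, 25, 20), (z, 25, 28), (z, 28, 10), (z, 28, 20), (z, 28, 25)}
Projecting to A2, C (23 duplicate(s) eliminated): {(1, p), (10, z), (15, p), (18, p), (20, z), (25, z), (28, z), (38, p), (8, p)}

{(1, p), (10, z), (15, p), (18, p), (20, z), (25, z), (28, z), (38, p), (8, p)}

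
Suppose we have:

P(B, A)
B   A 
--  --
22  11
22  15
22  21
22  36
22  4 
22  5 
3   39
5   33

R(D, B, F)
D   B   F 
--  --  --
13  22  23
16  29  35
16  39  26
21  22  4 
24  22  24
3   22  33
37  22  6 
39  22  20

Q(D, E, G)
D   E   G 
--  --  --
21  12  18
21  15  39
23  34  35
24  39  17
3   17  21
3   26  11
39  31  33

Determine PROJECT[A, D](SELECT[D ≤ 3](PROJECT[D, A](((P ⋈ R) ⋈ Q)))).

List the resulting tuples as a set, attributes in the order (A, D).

{(11, 3), (15, 3), (21, 3), (36, 3), (4, 3), (5, 3)}

Natural join on B: {(22, 11, 13, 23), (22, 11, 21, 4), (22, 11, 24, 24), (22, 11, 3, 33), (22, 11, 37, 6), (22, 11, 39, 20), (22, 15, 13, 23), (22, 15, 21, 4), (22, 15, 24, 24), (22, 15, 3, 33), (22, 15, 37, 6), (22, 15, 39, 20), (22, 21, 13, 23), (22, 21, 21, 4), (22, 21, 24, 24), (22, 21, 3, 33), (22, 21, 37, 6), (22, 21, 39, 20), (22, 36, 13, 23), (22, 36, 21, 4), (22, 36, 24, 24), (22, 36, 3, 33), (22, 36, 37, 6), (22, 36, 39, 20), (22, 4, 13, 23), (22, 4, 21, 4), (22, 4, 24, 24), (22, 4, 3, 33), (22, 4, 37, 6), (22, 4, 39, 20), (22, 5, 13, 23), (22, 5, 21, 4), (22, 5, 24, 24), (22, 5, 3, 33), (22, 5, 37, 6), (22, 5, 39, 20)}
Natural join on D: {(22, 11, 21, 4, 12, 18), (22, 11, 21, 4, 15, 39), (22, 11, 24, 24, 39, 17), (22, 11, 3, 33, 17, 21), (22, 11, 3, 33, 26, 11), (22, 11, 39, 20, 31, 33), (22, 15, 21, 4, 12, 18), (22, 15, 21, 4, 15, 39), (22, 15, 24, 24, 39, 17), (22, 15, 3, 33, 17, 21), (22, 15, 3, 33, 26, 11), (22, 15, 39, 20, 31, 33), (22, 21, 21, 4, 12, 18), (22, 21, 21, 4, 15, 39), (22, 21, 24, 24, 39, 17), (22, 21, 3, 33, 17, 21), (22, 21, 3, 33, 26, 11), (22, 21, 39, 20, 31, 33), (22, 36, 21, 4, 12, 18), (22, 36, 21, 4, 15, 39), (22, 36, 24, 24, 39, 17), (22, 36, 3, 33, 17, 21), (22, 36, 3, 33, 26, 11), (22, 36, 39, 20, 31, 33), (22, 4, 21, 4, 12, 18), (22, 4, 21, 4, 15, 39), (22, 4, 24, 24, 39, 17), (22, 4, 3, 33, 17, 21), (22, 4, 3, 33, 26, 11), (22, 4, 39, 20, 31, 33), (22, 5, 21, 4, 12, 18), (22, 5, 21, 4, 15, 39), (22, 5, 24, 24, 39, 17), (22, 5, 3, 33, 17, 21), (22, 5, 3, 33, 26, 11), (22, 5, 39, 20, 31, 33)}
π_{D, A} gives {(21, 11), (21, 15), (21, 21), (21, 36), (21, 4), (21, 5), (24, 11), (24, 15), (24, 21), (24, 36), (24, 4), (24, 5), (3, 11), (3, 15), (3, 21), (3, 36), (3, 4), (3, 5), (39, 11), (39, 15), (39, 21), (39, 36), (39, 4), (39, 5)} (12 duplicate(s) eliminated).
Selection D ≤ 3: {(3, 11), (3, 15), (3, 21), (3, 36), (3, 4), (3, 5)}
π_{A, D} gives {(11, 3), (15, 3), (21, 3), (36, 3), (4, 3), (5, 3)}.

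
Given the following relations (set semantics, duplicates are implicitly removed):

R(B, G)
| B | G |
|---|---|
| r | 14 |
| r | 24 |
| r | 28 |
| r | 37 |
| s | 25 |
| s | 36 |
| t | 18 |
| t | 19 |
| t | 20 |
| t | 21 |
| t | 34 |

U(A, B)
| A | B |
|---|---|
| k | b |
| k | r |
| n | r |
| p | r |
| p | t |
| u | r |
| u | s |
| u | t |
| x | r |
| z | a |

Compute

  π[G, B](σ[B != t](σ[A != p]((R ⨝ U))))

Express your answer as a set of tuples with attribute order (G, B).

R ⋈ U (natural join on B): {(r, 14, k), (r, 14, n), (r, 14, p), (r, 14, u), (r, 14, x), (r, 24, k), (r, 24, n), (r, 24, p), (r, 24, u), (r, 24, x), (r, 28, k), (r, 28, n), (r, 28, p), (r, 28, u), (r, 28, x), (r, 37, k), (r, 37, n), (r, 37, p), (r, 37, u), (r, 37, x), (s, 25, u), (s, 36, u), (t, 18, p), (t, 18, u), (t, 19, p), (t, 19, u), (t, 20, p), (t, 20, u), (t, 21, p), (t, 21, u), (t, 34, p), (t, 34, u)}
Selection A != p: {(r, 14, k), (r, 14, n), (r, 14, u), (r, 14, x), (r, 24, k), (r, 24, n), (r, 24, u), (r, 24, x), (r, 28, k), (r, 28, n), (r, 28, u), (r, 28, x), (r, 37, k), (r, 37, n), (r, 37, u), (r, 37, x), (s, 25, u), (s, 36, u), (t, 18, u), (t, 19, u), (t, 20, u), (t, 21, u), (t, 34, u)}
Selection B != t: {(r, 14, k), (r, 14, n), (r, 14, u), (r, 14, x), (r, 24, k), (r, 24, n), (r, 24, u), (r, 24, x), (r, 28, k), (r, 28, n), (r, 28, u), (r, 28, x), (r, 37, k), (r, 37, n), (r, 37, u), (r, 37, x), (s, 25, u), (s, 36, u)}
π[G, B]: project onto (G, B) (12 duplicate(s) eliminated) → {(14, r), (24, r), (25, s), (28, r), (36, s), (37, r)}

{(14, r), (24, r), (25, s), (28, r), (36, s), (37, r)}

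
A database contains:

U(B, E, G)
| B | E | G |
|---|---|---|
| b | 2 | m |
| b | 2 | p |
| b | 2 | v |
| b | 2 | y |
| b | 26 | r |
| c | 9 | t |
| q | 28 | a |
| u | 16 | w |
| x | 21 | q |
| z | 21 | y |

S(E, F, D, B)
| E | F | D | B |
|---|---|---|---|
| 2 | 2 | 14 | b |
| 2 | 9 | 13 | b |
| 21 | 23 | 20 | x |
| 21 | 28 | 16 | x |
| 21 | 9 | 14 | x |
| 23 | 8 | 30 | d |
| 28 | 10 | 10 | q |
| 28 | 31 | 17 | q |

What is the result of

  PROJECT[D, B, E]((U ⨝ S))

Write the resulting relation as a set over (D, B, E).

Natural join on B, E: {(b, 2, m, 2, 14), (b, 2, m, 9, 13), (b, 2, p, 2, 14), (b, 2, p, 9, 13), (b, 2, v, 2, 14), (b, 2, v, 9, 13), (b, 2, y, 2, 14), (b, 2, y, 9, 13), (q, 28, a, 10, 10), (q, 28, a, 31, 17), (x, 21, q, 23, 20), (x, 21, q, 28, 16), (x, 21, q, 9, 14)}
π[D, B, E]: project onto (D, B, E) (6 duplicate(s) eliminated) → {(10, q, 28), (13, b, 2), (14, b, 2), (14, x, 21), (16, x, 21), (17, q, 28), (20, x, 21)}

{(10, q, 28), (13, b, 2), (14, b, 2), (14, x, 21), (16, x, 21), (17, q, 28), (20, x, 21)}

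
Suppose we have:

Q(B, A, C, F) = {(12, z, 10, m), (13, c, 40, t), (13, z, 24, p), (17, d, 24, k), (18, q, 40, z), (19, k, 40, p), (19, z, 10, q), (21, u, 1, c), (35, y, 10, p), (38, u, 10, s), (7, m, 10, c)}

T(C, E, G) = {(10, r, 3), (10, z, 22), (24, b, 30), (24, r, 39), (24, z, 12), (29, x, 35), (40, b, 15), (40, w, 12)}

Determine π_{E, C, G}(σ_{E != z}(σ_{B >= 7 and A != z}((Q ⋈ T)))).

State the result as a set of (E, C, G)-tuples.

{(b, 24, 30), (b, 40, 15), (r, 10, 3), (r, 24, 39), (w, 40, 12)}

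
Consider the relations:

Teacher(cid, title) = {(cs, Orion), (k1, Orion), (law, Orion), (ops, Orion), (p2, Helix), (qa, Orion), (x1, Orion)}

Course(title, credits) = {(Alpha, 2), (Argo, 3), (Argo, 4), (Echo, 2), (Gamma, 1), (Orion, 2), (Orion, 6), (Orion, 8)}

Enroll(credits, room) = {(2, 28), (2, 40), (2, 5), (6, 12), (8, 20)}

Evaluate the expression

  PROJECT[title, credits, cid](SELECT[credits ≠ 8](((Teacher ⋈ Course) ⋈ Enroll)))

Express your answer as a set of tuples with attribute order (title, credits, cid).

Joining Teacher and Course on title yields {(cs, Orion, 2), (cs, Orion, 6), (cs, Orion, 8), (k1, Orion, 2), (k1, Orion, 6), (k1, Orion, 8), (law, Orion, 2), (law, Orion, 6), (law, Orion, 8), (ops, Orion, 2), (ops, Orion, 6), (ops, Orion, 8), (qa, Orion, 2), (qa, Orion, 6), (qa, Orion, 8), (x1, Orion, 2), (x1, Orion, 6), (x1, Orion, 8)}.
Joining (Teacher ⋈ Course) and Enroll on credits yields {(cs, Orion, 2, 28), (cs, Orion, 2, 40), (cs, Orion, 2, 5), (cs, Orion, 6, 12), (cs, Orion, 8, 20), (k1, Orion, 2, 28), (k1, Orion, 2, 40), (k1, Orion, 2, 5), (k1, Orion, 6, 12), (k1, Orion, 8, 20), (law, Orion, 2, 28), (law, Orion, 2, 40), (law, Orion, 2, 5), (law, Orion, 6, 12), (law, Orion, 8, 20), (ops, Orion, 2, 28), (ops, Orion, 2, 40), (ops, Orion, 2, 5), (ops, Orion, 6, 12), (ops, Orion, 8, 20), (qa, Orion, 2, 28), (qa, Orion, 2, 40), (qa, Orion, 2, 5), (qa, Orion, 6, 12), (qa, Orion, 8, 20), (x1, Orion, 2, 28), (x1, Orion, 2, 40), (x1, Orion, 2, 5), (x1, Orion, 6, 12), (x1, Orion, 8, 20)}.
Filtering on credits ≠ 8 leaves {(cs, Orion, 2, 28), (cs, Orion, 2, 40), (cs, Orion, 2, 5), (cs, Orion, 6, 12), (k1, Orion, 2, 28), (k1, Orion, 2, 40), (k1, Orion, 2, 5), (k1, Orion, 6, 12), (law, Orion, 2, 28), (law, Orion, 2, 40), (law, Orion, 2, 5), (law, Orion, 6, 12), (ops, Orion, 2, 28), (ops, Orion, 2, 40), (ops, Orion, 2, 5), (ops, Orion, 6, 12), (qa, Orion, 2, 28), (qa, Orion, 2, 40), (qa, Orion, 2, 5), (qa, Orion, 6, 12), (x1, Orion, 2, 28), (x1, Orion, 2, 40), (x1, Orion, 2, 5), (x1, Orion, 6, 12)}.
Keep only column(s) title, credits, cid (12 duplicate(s) eliminated): {(Orion, 2, cs), (Orion, 2, k1), (Orion, 2, law), (Orion, 2, ops), (Orion, 2, qa), (Orion, 2, x1), (Orion, 6, cs), (Orion, 6, k1), (Orion, 6, law), (Orion, 6, ops), (Orion, 6, qa), (Orion, 6, x1)}

{(Orion, 2, cs), (Orion, 2, k1), (Orion, 2, law), (Orion, 2, ops), (Orion, 2, qa), (Orion, 2, x1), (Orion, 6, cs), (Orion, 6, k1), (Orion, 6, law), (Orion, 6, ops), (Orion, 6, qa), (Orion, 6, x1)}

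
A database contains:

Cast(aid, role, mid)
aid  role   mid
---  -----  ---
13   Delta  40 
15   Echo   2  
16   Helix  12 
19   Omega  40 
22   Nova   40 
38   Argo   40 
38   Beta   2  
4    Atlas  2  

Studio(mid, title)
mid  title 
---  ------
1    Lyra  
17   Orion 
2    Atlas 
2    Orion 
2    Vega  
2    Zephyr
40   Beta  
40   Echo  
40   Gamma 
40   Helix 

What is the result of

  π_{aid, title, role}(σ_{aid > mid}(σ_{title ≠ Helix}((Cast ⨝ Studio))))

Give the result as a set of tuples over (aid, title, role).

Natural join on mid: {(13, Delta, 40, Beta), (13, Delta, 40, Echo), (13, Delta, 40, Gamma), (13, Delta, 40, Helix), (15, Echo, 2, Atlas), (15, Echo, 2, Orion), (15, Echo, 2, Vega), (15, Echo, 2, Zephyr), (19, Omega, 40, Beta), (19, Omega, 40, Echo), (19, Omega, 40, Gamma), (19, Omega, 40, Helix), (22, Nova, 40, Beta), (22, Nova, 40, Echo), (22, Nova, 40, Gamma), (22, Nova, 40, Helix), (38, Argo, 40, Beta), (38, Argo, 40, Echo), (38, Argo, 40, Gamma), (38, Argo, 40, Helix), (38, Beta, 2, Atlas), (38, Beta, 2, Orion), (38, Beta, 2, Vega), (38, Beta, 2, Zephyr), (4, Atlas, 2, Atlas), (4, Atlas, 2, Orion), (4, Atlas, 2, Vega), (4, Atlas, 2, Zephyr)}
Selection title ≠ Helix: {(13, Delta, 40, Beta), (13, Delta, 40, Echo), (13, Delta, 40, Gamma), (15, Echo, 2, Atlas), (15, Echo, 2, Orion), (15, Echo, 2, Vega), (15, Echo, 2, Zephyr), (19, Omega, 40, Beta), (19, Omega, 40, Echo), (19, Omega, 40, Gamma), (22, Nova, 40, Beta), (22, Nova, 40, Echo), (22, Nova, 40, Gamma), (38, Argo, 40, Beta), (38, Argo, 40, Echo), (38, Argo, 40, Gamma), (38, Beta, 2, Atlas), (38, Beta, 2, Orion), (38, Beta, 2, Vega), (38, Beta, 2, Zephyr), (4, Atlas, 2, Atlas), (4, Atlas, 2, Orion), (4, Atlas, 2, Vega), (4, Atlas, 2, Zephyr)}
Selection aid > mid: {(15, Echo, 2, Atlas), (15, Echo, 2, Orion), (15, Echo, 2, Vega), (15, Echo, 2, Zephyr), (38, Beta, 2, Atlas), (38, Beta, 2, Orion), (38, Beta, 2, Vega), (38, Beta, 2, Zephyr), (4, Atlas, 2, Atlas), (4, Atlas, 2, Orion), (4, Atlas, 2, Vega), (4, Atlas, 2, Zephyr)}
π_{aid, title, role} gives {(15, Atlas, Echo), (15, Orion, Echo), (15, Vega, Echo), (15, Zephyr, Echo), (38, Atlas, Beta), (38, Orion, Beta), (38, Vega, Beta), (38, Zephyr, Beta), (4, Atlas, Atlas), (4, Orion, Atlas), (4, Vega, Atlas), (4, Zephyr, Atlas)}.

{(15, Atlas, Echo), (15, Orion, Echo), (15, Vega, Echo), (15, Zephyr, Echo), (38, Atlas, Beta), (38, Orion, Beta), (38, Vega, Beta), (38, Zephyr, Beta), (4, Atlas, Atlas), (4, Orion, Atlas), (4, Vega, Atlas), (4, Zephyr, Atlas)}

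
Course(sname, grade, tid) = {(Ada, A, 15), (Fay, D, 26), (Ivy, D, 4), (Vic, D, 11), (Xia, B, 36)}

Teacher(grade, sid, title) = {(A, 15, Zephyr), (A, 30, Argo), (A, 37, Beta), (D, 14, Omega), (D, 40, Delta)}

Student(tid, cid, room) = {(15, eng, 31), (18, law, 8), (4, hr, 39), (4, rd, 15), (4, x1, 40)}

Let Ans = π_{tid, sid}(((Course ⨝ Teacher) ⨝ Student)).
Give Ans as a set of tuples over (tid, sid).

{(15, 15), (15, 30), (15, 37), (4, 14), (4, 40)}

Natural join on grade: {(Ada, A, 15, 15, Zephyr), (Ada, A, 15, 30, Argo), (Ada, A, 15, 37, Beta), (Fay, D, 26, 14, Omega), (Fay, D, 26, 40, Delta), (Ivy, D, 4, 14, Omega), (Ivy, D, 4, 40, Delta), (Vic, D, 11, 14, Omega), (Vic, D, 11, 40, Delta)}
Natural join on tid: {(Ada, A, 15, 15, Zephyr, eng, 31), (Ada, A, 15, 30, Argo, eng, 31), (Ada, A, 15, 37, Beta, eng, 31), (Ivy, D, 4, 14, Omega, hr, 39), (Ivy, D, 4, 14, Omega, rd, 15), (Ivy, D, 4, 14, Omega, x1, 40), (Ivy, D, 4, 40, Delta, hr, 39), (Ivy, D, 4, 40, Delta, rd, 15), (Ivy, D, 4, 40, Delta, x1, 40)}
π[tid, sid]: project onto (tid, sid) (4 duplicate(s) eliminated) → {(15, 15), (15, 30), (15, 37), (4, 14), (4, 40)}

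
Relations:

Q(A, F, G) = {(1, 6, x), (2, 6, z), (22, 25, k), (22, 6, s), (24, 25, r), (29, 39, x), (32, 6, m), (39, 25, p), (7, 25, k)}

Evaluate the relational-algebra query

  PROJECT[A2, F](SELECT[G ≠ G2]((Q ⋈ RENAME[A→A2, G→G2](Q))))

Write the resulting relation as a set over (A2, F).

ρ[A→A2, G→G2]: schema becomes (A2, F, G2); tuples unchanged.
Q ⋈ RENAME[A→A2, G→G2](Q) (natural join on F): {(1, 6, x, 1, x), (1, 6, x, 2, z), (1, 6, x, 22, s), (1, 6, x, 32, m), (2, 6, z, 1, x), (2, 6, z, 2, z), (2, 6, z, 22, s), (2, 6, z, 32, m), (22, 25, k, 22, k), (22, 25, k, 24, r), (22, 25, k, 39, p), (22, 25, k, 7, k), (22, 6, s, 1, x), (22, 6, s, 2, z), (22, 6, s, 22, s), (22, 6, s, 32, m), (24, 25, r, 22, k), (24, 25, r, 24, r), (24, 25, r, 39, p), (24, 25, r, 7, k), (29, 39, x, 29, x), (32, 6, m, 1, x), (32, 6, m, 2, z), (32, 6, m, 22, s), (32, 6, m, 32, m), (39, 25, p, 22, k), (39, 25, p, 24, r), (39, 25, p, 39, p), (39, 25, p, 7, k), (7, 25, k, 22, k), (7, 25, k, 24, r), (7, 25, k, 39, p), (7, 25, k, 7, k)}
Apply σ_{G ≠ G2}; surviving tuples: {(1, 6, x, 2, z), (1, 6, x, 22, s), (1, 6, x, 32, m), (2, 6, z, 1, x), (2, 6, z, 22, s), (2, 6, z, 32, m), (22, 25, k, 24, r), (22, 25, k, 39, p), (22, 6, s, 1, x), (22, 6, s, 2, z), (22, 6, s, 32, m), (24, 25, r, 22, k), (24, 25, r, 39, p), (24, 25, r, 7, k), (32, 6, m, 1, x), (32, 6, m, 2, z), (32, 6, m, 22, s), (39, 25, p, 22, k), (39, 25, p, 24, r), (39, 25, p, 7, k), (7, 25, k, 24, r), (7, 25, k, 39, p)}
Projecting to A2, F (14 duplicate(s) eliminated): {(1, 6), (2, 6), (22, 25), (22, 6), (24, 25), (32, 6), (39, 25), (7, 25)}

{(1, 6), (2, 6), (22, 25), (22, 6), (24, 25), (32, 6), (39, 25), (7, 25)}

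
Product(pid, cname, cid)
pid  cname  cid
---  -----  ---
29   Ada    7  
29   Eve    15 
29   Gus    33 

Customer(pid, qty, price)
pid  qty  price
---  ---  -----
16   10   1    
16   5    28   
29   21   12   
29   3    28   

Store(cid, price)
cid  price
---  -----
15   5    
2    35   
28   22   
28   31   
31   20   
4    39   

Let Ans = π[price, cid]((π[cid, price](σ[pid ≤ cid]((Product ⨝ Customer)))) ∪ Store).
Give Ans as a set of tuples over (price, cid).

{(12, 33), (20, 31), (22, 28), (28, 33), (31, 28), (35, 2), (39, 4), (5, 15)}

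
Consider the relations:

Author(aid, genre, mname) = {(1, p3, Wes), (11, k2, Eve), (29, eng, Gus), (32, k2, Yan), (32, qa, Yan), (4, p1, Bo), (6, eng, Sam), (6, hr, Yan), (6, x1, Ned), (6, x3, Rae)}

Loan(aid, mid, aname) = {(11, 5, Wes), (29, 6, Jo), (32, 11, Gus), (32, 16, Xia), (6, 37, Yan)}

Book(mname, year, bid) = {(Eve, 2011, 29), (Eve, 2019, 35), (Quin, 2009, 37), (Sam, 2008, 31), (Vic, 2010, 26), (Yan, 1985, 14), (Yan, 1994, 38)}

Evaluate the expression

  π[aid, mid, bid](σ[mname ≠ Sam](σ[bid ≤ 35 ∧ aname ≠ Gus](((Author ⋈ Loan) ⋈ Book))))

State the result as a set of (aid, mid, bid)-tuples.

Author ⋈ Loan (natural join on aid): {(11, k2, Eve, 5, Wes), (29, eng, Gus, 6, Jo), (32, k2, Yan, 11, Gus), (32, k2, Yan, 16, Xia), (32, qa, Yan, 11, Gus), (32, qa, Yan, 16, Xia), (6, eng, Sam, 37, Yan), (6, hr, Yan, 37, Yan), (6, x1, Ned, 37, Yan), (6, x3, Rae, 37, Yan)}
(Author ⋈ Loan) ⋈ Book (natural join on mname): {(11, k2, Eve, 5, Wes, 2011, 29), (11, k2, Eve, 5, Wes, 2019, 35), (32, k2, Yan, 11, Gus, 1985, 14), (32, k2, Yan, 11, Gus, 1994, 38), (32, k2, Yan, 16, Xia, 1985, 14), (32, k2, Yan, 16, Xia, 1994, 38), (32, qa, Yan, 11, Gus, 1985, 14), (32, qa, Yan, 11, Gus, 1994, 38), (32, qa, Yan, 16, Xia, 1985, 14), (32, qa, Yan, 16, Xia, 1994, 38), (6, eng, Sam, 37, Yan, 2008, 31), (6, hr, Yan, 37, Yan, 1985, 14), (6, hr, Yan, 37, Yan, 1994, 38)}
σ[bid ≤ 35 ∧ aname ≠ Gus]: keep tuples satisfying bid ≤ 35 ∧ aname ≠ Gus → {(11, k2, Eve, 5, Wes, 2011, 29), (11, k2, Eve, 5, Wes, 2019, 35), (32, k2, Yan, 16, Xia, 1985, 14), (32, qa, Yan, 16, Xia, 1985, 14), (6, eng, Sam, 37, Yan, 2008, 31), (6, hr, Yan, 37, Yan, 1985, 14)}
σ[mname ≠ Sam]: keep tuples satisfying mname ≠ Sam → {(11, k2, Eve, 5, Wes, 2011, 29), (11, k2, Eve, 5, Wes, 2019, 35), (32, k2, Yan, 16, Xia, 1985, 14), (32, qa, Yan, 16, Xia, 1985, 14), (6, hr, Yan, 37, Yan, 1985, 14)}
π[aid, mid, bid]: project onto (aid, mid, bid) (1 duplicate(s) eliminated) → {(11, 5, 29), (11, 5, 35), (32, 16, 14), (6, 37, 14)}

{(11, 5, 29), (11, 5, 35), (32, 16, 14), (6, 37, 14)}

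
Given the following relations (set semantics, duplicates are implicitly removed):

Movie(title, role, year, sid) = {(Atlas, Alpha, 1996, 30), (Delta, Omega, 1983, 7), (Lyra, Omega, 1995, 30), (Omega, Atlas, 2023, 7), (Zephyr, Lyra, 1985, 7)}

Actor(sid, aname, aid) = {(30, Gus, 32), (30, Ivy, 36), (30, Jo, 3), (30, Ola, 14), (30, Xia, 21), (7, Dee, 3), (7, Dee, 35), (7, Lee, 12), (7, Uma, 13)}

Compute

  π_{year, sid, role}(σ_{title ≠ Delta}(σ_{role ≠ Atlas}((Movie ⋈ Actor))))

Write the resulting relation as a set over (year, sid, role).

{(1985, 7, Lyra), (1995, 30, Omega), (1996, 30, Alpha)}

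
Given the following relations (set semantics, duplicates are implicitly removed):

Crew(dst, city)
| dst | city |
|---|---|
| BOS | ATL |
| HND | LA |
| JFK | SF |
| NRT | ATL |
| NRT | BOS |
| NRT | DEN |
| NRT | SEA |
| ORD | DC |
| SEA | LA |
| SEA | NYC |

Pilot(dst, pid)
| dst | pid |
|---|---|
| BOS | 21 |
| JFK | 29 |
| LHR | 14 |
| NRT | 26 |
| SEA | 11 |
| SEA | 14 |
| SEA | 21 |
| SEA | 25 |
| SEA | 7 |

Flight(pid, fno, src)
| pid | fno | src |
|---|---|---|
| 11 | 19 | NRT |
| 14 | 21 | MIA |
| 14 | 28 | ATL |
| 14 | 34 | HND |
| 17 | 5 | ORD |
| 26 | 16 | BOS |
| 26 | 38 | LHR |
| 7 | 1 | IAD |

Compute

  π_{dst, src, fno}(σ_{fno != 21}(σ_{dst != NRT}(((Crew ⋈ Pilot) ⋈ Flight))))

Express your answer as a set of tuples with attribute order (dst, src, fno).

Natural join on dst: {(BOS, ATL, 21), (JFK, SF, 29), (NRT, ATL, 26), (NRT, BOS, 26), (NRT, DEN, 26), (NRT, SEA, 26), (SEA, LA, 11), (SEA, LA, 14), (SEA, LA, 21), (SEA, LA, 25), (SEA, LA, 7), (SEA, NYC, 11), (SEA, NYC, 14), (SEA, NYC, 21), (SEA, NYC, 25), (SEA, NYC, 7)}
Natural join on pid: {(NRT, ATL, 26, 16, BOS), (NRT, ATL, 26, 38, LHR), (NRT, BOS, 26, 16, BOS), (NRT, BOS, 26, 38, LHR), (NRT, DEN, 26, 16, BOS), (NRT, DEN, 26, 38, LHR), (NRT, SEA, 26, 16, BOS), (NRT, SEA, 26, 38, LHR), (SEA, LA, 11, 19, NRT), (SEA, LA, 14, 21, MIA), (SEA, LA, 14, 28, ATL), (SEA, LA, 14, 34, HND), (SEA, LA, 7, 1, IAD), (SEA, NYC, 11, 19, NRT), (SEA, NYC, 14, 21, MIA), (SEA, NYC, 14, 28, ATL), (SEA, NYC, 14, 34, HND), (SEA, NYC, 7, 1, IAD)}
Apply σ_{dst != NRT}; surviving tuples: {(SEA, LA, 11, 19, NRT), (SEA, LA, 14, 21, MIA), (SEA, LA, 14, 28, ATL), (SEA, LA, 14, 34, HND), (SEA, LA, 7, 1, IAD), (SEA, NYC, 11, 19, NRT), (SEA, NYC, 14, 21, MIA), (SEA, NYC, 14, 28, ATL), (SEA, NYC, 14, 34, HND), (SEA, NYC, 7, 1, IAD)}
Apply σ_{fno != 21}; surviving tuples: {(SEA, LA, 11, 19, NRT), (SEA, LA, 14, 28, ATL), (SEA, LA, 14, 34, HND), (SEA, LA, 7, 1, IAD), (SEA, NYC, 11, 19, NRT), (SEA, NYC, 14, 28, ATL), (SEA, NYC, 14, 34, HND), (SEA, NYC, 7, 1, IAD)}
Keep only column(s) dst, src, fno (4 duplicate(s) eliminated): {(SEA, ATL, 28), (SEA, HND, 34), (SEA, IAD, 1), (SEA, NRT, 19)}

{(SEA, ATL, 28), (SEA, HND, 34), (SEA, IAD, 1), (SEA, NRT, 19)}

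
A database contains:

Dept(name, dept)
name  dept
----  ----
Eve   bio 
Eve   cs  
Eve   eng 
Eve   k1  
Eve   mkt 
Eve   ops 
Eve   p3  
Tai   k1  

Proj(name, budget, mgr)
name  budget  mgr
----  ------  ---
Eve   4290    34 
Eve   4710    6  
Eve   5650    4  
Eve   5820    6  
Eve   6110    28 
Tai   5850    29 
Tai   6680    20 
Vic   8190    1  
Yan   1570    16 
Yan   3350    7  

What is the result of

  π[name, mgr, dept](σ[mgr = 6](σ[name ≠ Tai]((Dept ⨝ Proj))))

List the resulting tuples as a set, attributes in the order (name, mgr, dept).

{(Eve, 6, bio), (Eve, 6, cs), (Eve, 6, eng), (Eve, 6, k1), (Eve, 6, mkt), (Eve, 6, ops), (Eve, 6, p3)}

Natural join on name: {(Eve, bio, 4290, 34), (Eve, bio, 4710, 6), (Eve, bio, 5650, 4), (Eve, bio, 5820, 6), (Eve, bio, 6110, 28), (Eve, cs, 4290, 34), (Eve, cs, 4710, 6), (Eve, cs, 5650, 4), (Eve, cs, 5820, 6), (Eve, cs, 6110, 28), (Eve, eng, 4290, 34), (Eve, eng, 4710, 6), (Eve, eng, 5650, 4), (Eve, eng, 5820, 6), (Eve, eng, 6110, 28), (Eve, k1, 4290, 34), (Eve, k1, 4710, 6), (Eve, k1, 5650, 4), (Eve, k1, 5820, 6), (Eve, k1, 6110, 28), (Eve, mkt, 4290, 34), (Eve, mkt, 4710, 6), (Eve, mkt, 5650, 4), (Eve, mkt, 5820, 6), (Eve, mkt, 6110, 28), (Eve, ops, 4290, 34), (Eve, ops, 4710, 6), (Eve, ops, 5650, 4), (Eve, ops, 5820, 6), (Eve, ops, 6110, 28), (Eve, p3, 4290, 34), (Eve, p3, 4710, 6), (Eve, p3, 5650, 4), (Eve, p3, 5820, 6), (Eve, p3, 6110, 28), (Tai, k1, 5850, 29), (Tai, k1, 6680, 20)}
Filtering on name ≠ Tai leaves {(Eve, bio, 4290, 34), (Eve, bio, 4710, 6), (Eve, bio, 5650, 4), (Eve, bio, 5820, 6), (Eve, bio, 6110, 28), (Eve, cs, 4290, 34), (Eve, cs, 4710, 6), (Eve, cs, 5650, 4), (Eve, cs, 5820, 6), (Eve, cs, 6110, 28), (Eve, eng, 4290, 34), (Eve, eng, 4710, 6), (Eve, eng, 5650, 4), (Eve, eng, 5820, 6), (Eve, eng, 6110, 28), (Eve, k1, 4290, 34), (Eve, k1, 4710, 6), (Eve, k1, 5650, 4), (Eve, k1, 5820, 6), (Eve, k1, 6110, 28), (Eve, mkt, 4290, 34), (Eve, mkt, 4710, 6), (Eve, mkt, 5650, 4), (Eve, mkt, 5820, 6), (Eve, mkt, 6110, 28), (Eve, ops, 4290, 34), (Eve, ops, 4710, 6), (Eve, ops, 5650, 4), (Eve, ops, 5820, 6), (Eve, ops, 6110, 28), (Eve, p3, 4290, 34), (Eve, p3, 4710, 6), (Eve, p3, 5650, 4), (Eve, p3, 5820, 6), (Eve, p3, 6110, 28)}.
Filtering on mgr = 6 leaves {(Eve, bio, 4710, 6), (Eve, bio, 5820, 6), (Eve, cs, 4710, 6), (Eve, cs, 5820, 6), (Eve, eng, 4710, 6), (Eve, eng, 5820, 6), (Eve, k1, 4710, 6), (Eve, k1, 5820, 6), (Eve, mkt, 4710, 6), (Eve, mkt, 5820, 6), (Eve, ops, 4710, 6), (Eve, ops, 5820, 6), (Eve, p3, 4710, 6), (Eve, p3, 5820, 6)}.
π_{name, mgr, dept} gives {(Eve, 6, bio), (Eve, 6, cs), (Eve, 6, eng), (Eve, 6, k1), (Eve, 6, mkt), (Eve, 6, ops), (Eve, 6, p3)} (7 duplicate(s) eliminated).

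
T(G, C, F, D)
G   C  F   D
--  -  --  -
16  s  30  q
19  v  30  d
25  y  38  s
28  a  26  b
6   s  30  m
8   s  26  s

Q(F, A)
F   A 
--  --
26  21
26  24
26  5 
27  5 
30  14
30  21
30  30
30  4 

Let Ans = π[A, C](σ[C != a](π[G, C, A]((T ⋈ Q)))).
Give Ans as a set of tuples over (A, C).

T ⋈ Q (natural join on F): {(16, s, 30, q, 14), (16, s, 30, q, 21), (16, s, 30, q, 30), (16, s, 30, q, 4), (19, v, 30, d, 14), (19, v, 30, d, 21), (19, v, 30, d, 30), (19, v, 30, d, 4), (28, a, 26, b, 21), (28, a, 26, b, 24), (28, a, 26, b, 5), (6, s, 30, m, 14), (6, s, 30, m, 21), (6, s, 30, m, 30), (6, s, 30, m, 4), (8, s, 26, s, 21), (8, s, 26, s, 24), (8, s, 26, s, 5)}
π[G, C, A]: project onto (G, C, A) → {(16, s, 14), (16, s, 21), (16, s, 30), (16, s, 4), (19, v, 14), (19, v, 21), (19, v, 30), (19, v, 4), (28, a, 21), (28, a, 24), (28, a, 5), (6, s, 14), (6, s, 21), (6, s, 30), (6, s, 4), (8, s, 21), (8, s, 24), (8, s, 5)}
σ[C != a]: keep tuples satisfying C != a → {(16, s, 14), (16, s, 21), (16, s, 30), (16, s, 4), (19, v, 14), (19, v, 21), (19, v, 30), (19, v, 4), (6, s, 14), (6, s, 21), (6, s, 30), (6, s, 4), (8, s, 21), (8, s, 24), (8, s, 5)}
π[A, C]: project onto (A, C) (5 duplicate(s) eliminated) → {(14, s), (14, v), (21, s), (21, v), (24, s), (30, s), (30, v), (4, s), (4, v), (5, s)}

{(14, s), (14, v), (21, s), (21, v), (24, s), (30, s), (30, v), (4, s), (4, v), (5, s)}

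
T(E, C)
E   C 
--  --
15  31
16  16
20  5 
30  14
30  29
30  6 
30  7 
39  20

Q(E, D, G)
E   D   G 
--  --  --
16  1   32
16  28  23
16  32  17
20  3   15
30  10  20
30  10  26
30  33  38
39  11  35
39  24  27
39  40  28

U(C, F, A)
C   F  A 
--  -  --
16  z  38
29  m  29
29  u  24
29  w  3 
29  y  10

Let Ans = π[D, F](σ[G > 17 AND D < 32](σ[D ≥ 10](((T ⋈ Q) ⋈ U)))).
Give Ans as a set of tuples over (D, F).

Natural join on E: {(16, 16, 1, 32), (16, 16, 28, 23), (16, 16, 32, 17), (20, 5, 3, 15), (30, 14, 10, 20), (30, 14, 10, 26), (30, 14, 33, 38), (30, 29, 10, 20), (30, 29, 10, 26), (30, 29, 33, 38), (30, 6, 10, 20), (30, 6, 10, 26), (30, 6, 33, 38), (30, 7, 10, 20), (30, 7, 10, 26), (30, 7, 33, 38), (39, 20, 11, 35), (39, 20, 24, 27), (39, 20, 40, 28)}
Natural join on C: {(16, 16, 1, 32, z, 38), (16, 16, 28, 23, z, 38), (16, 16, 32, 17, z, 38), (30, 29, 10, 20, m, 29), (30, 29, 10, 20, u, 24), (30, 29, 10, 20, w, 3), (30, 29, 10, 20, y, 10), (30, 29, 10, 26, m, 29), (30, 29, 10, 26, u, 24), (30, 29, 10, 26, w, 3), (30, 29, 10, 26, y, 10), (30, 29, 33, 38, m, 29), (30, 29, 33, 38, u, 24), (30, 29, 33, 38, w, 3), (30, 29, 33, 38, y, 10)}
Selection D ≥ 10: {(16, 16, 28, 23, z, 38), (16, 16, 32, 17, z, 38), (30, 29, 10, 20, m, 29), (30, 29, 10, 20, u, 24), (30, 29, 10, 20, w, 3), (30, 29, 10, 20, y, 10), (30, 29, 10, 26, m, 29), (30, 29, 10, 26, u, 24), (30, 29, 10, 26, w, 3), (30, 29, 10, 26, y, 10), (30, 29, 33, 38, m, 29), (30, 29, 33, 38, u, 24), (30, 29, 33, 38, w, 3), (30, 29, 33, 38, y, 10)}
Selection G > 17 AND D < 32: {(16, 16, 28, 23, z, 38), (30, 29, 10, 20, m, 29), (30, 29, 10, 20, u, 24), (30, 29, 10, 20, w, 3), (30, 29, 10, 20, y, 10), (30, 29, 10, 26, m, 29), (30, 29, 10, 26, u, 24), (30, 29, 10, 26, w, 3), (30, 29, 10, 26, y, 10)}
π[D, F]: project onto (D, F) (4 duplicate(s) eliminated) → {(10, m), (10, u), (10, w), (10, y), (28, z)}

{(10, m), (10, u), (10, w), (10, y), (28, z)}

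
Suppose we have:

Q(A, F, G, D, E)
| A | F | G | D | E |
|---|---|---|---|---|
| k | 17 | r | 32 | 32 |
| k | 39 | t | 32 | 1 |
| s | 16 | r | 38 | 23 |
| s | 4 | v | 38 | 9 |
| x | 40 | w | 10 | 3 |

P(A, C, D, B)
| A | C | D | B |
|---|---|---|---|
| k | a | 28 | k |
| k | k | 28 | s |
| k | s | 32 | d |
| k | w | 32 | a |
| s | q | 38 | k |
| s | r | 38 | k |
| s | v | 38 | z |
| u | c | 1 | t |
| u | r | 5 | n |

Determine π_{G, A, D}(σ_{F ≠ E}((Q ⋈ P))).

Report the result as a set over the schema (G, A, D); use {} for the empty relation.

Natural join on A, D: {(k, 17, r, 32, 32, s, d), (k, 17, r, 32, 32, w, a), (k, 39, t, 32, 1, s, d), (k, 39, t, 32, 1, w, a), (s, 16, r, 38, 23, q, k), (s, 16, r, 38, 23, r, k), (s, 16, r, 38, 23, v, z), (s, 4, v, 38, 9, q, k), (s, 4, v, 38, 9, r, k), (s, 4, v, 38, 9, v, z)}
Filtering on F ≠ E leaves {(k, 17, r, 32, 32, s, d), (k, 17, r, 32, 32, w, a), (k, 39, t, 32, 1, s, d), (k, 39, t, 32, 1, w, a), (s, 16, r, 38, 23, q, k), (s, 16, r, 38, 23, r, k), (s, 16, r, 38, 23, v, z), (s, 4, v, 38, 9, q, k), (s, 4, v, 38, 9, r, k), (s, 4, v, 38, 9, v, z)}.
Projecting to G, A, D (6 duplicate(s) eliminated): {(r, k, 32), (r, s, 38), (t, k, 32), (v, s, 38)}

{(r, k, 32), (r, s, 38), (t, k, 32), (v, s, 38)}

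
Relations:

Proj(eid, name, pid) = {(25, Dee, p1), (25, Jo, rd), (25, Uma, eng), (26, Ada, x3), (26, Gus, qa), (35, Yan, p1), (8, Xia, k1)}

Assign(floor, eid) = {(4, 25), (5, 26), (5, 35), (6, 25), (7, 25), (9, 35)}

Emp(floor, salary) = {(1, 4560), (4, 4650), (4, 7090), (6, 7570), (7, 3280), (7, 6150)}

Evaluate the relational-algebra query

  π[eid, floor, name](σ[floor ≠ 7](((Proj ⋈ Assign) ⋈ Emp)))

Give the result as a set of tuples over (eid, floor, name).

Joining Proj and Assign on eid yields {(25, Dee, p1, 4), (25, Dee, p1, 6), (25, Dee, p1, 7), (25, Jo, rd, 4), (25, Jo, rd, 6), (25, Jo, rd, 7), (25, Uma, eng, 4), (25, Uma, eng, 6), (25, Uma, eng, 7), (26, Ada, x3, 5), (26, Gus, qa, 5), (35, Yan, p1, 5), (35, Yan, p1, 9)}.
Joining (Proj ⋈ Assign) and Emp on floor yields {(25, Dee, p1, 4, 4650), (25, Dee, p1, 4, 7090), (25, Dee, p1, 6, 7570), (25, Dee, p1, 7, 3280), (25, Dee, p1, 7, 6150), (25, Jo, rd, 4, 4650), (25, Jo, rd, 4, 7090), (25, Jo, rd, 6, 7570), (25, Jo, rd, 7, 3280), (25, Jo, rd, 7, 6150), (25, Uma, eng, 4, 4650), (25, Uma, eng, 4, 7090), (25, Uma, eng, 6, 7570), (25, Uma, eng, 7, 3280), (25, Uma, eng, 7, 6150)}.
Apply σ_{floor ≠ 7}; surviving tuples: {(25, Dee, p1, 4, 4650), (25, Dee, p1, 4, 7090), (25, Dee, p1, 6, 7570), (25, Jo, rd, 4, 4650), (25, Jo, rd, 4, 7090), (25, Jo, rd, 6, 7570), (25, Uma, eng, 4, 4650), (25, Uma, eng, 4, 7090), (25, Uma, eng, 6, 7570)}
π_{eid, floor, name} gives {(25, 4, Dee), (25, 4, Jo), (25, 4, Uma), (25, 6, Dee), (25, 6, Jo), (25, 6, Uma)} (3 duplicate(s) eliminated).

{(25, 4, Dee), (25, 4, Jo), (25, 4, Uma), (25, 6, Dee), (25, 6, Jo), (25, 6, Uma)}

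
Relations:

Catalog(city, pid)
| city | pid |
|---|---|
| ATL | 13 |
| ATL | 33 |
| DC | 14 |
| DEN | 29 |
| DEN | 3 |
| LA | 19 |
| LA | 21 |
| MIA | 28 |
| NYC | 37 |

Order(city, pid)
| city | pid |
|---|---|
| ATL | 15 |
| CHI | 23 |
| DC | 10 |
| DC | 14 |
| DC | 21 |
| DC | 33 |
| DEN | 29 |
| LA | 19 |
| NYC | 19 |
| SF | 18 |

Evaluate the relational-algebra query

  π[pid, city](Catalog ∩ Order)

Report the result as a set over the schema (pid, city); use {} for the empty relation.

{(14, DC), (19, LA), (29, DEN)}

Set intersection of the two operands is {(DC, 14), (DEN, 29), (LA, 19)}.
π_{pid, city} gives {(14, DC), (19, LA), (29, DEN)}.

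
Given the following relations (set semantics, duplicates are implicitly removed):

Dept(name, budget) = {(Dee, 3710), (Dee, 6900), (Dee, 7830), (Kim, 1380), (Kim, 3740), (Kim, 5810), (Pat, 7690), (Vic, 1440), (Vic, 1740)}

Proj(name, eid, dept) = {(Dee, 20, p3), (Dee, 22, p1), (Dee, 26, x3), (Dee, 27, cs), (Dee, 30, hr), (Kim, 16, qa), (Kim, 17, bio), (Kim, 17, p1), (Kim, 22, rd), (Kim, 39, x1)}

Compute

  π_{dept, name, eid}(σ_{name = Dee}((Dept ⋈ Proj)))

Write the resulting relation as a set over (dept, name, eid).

Dept ⋈ Proj (natural join on name): {(Dee, 3710, 20, p3), (Dee, 3710, 22, p1), (Dee, 3710, 26, x3), (Dee, 3710, 27, cs), (Dee, 3710, 30, hr), (Dee, 6900, 20, p3), (Dee, 6900, 22, p1), (Dee, 6900, 26, x3), (Dee, 6900, 27, cs), (Dee, 6900, 30, hr), (Dee, 7830, 20, p3), (Dee, 7830, 22, p1), (Dee, 7830, 26, x3), (Dee, 7830, 27, cs), (Dee, 7830, 30, hr), (Kim, 1380, 16, qa), (Kim, 1380, 17, bio), (Kim, 1380, 17, p1), (Kim, 1380, 22, rd), (Kim, 1380, 39, x1), (Kim, 3740, 16, qa), (Kim, 3740, 17, bio), (Kim, 3740, 17, p1), (Kim, 3740, 22, rd), (Kim, 3740, 39, x1), (Kim, 5810, 16, qa), (Kim, 5810, 17, bio), (Kim, 5810, 17, p1), (Kim, 5810, 22, rd), (Kim, 5810, 39, x1)}
σ[name = Dee]: keep tuples satisfying name = Dee → {(Dee, 3710, 20, p3), (Dee, 3710, 22, p1), (Dee, 3710, 26, x3), (Dee, 3710, 27, cs), (Dee, 3710, 30, hr), (Dee, 6900, 20, p3), (Dee, 6900, 22, p1), (Dee, 6900, 26, x3), (Dee, 6900, 27, cs), (Dee, 6900, 30, hr), (Dee, 7830, 20, p3), (Dee, 7830, 22, p1), (Dee, 7830, 26, x3), (Dee, 7830, 27, cs), (Dee, 7830, 30, hr)}
Keep only column(s) dept, name, eid (10 duplicate(s) eliminated): {(cs, Dee, 27), (hr, Dee, 30), (p1, Dee, 22), (p3, Dee, 20), (x3, Dee, 26)}

{(cs, Dee, 27), (hr, Dee, 30), (p1, Dee, 22), (p3, Dee, 20), (x3, Dee, 26)}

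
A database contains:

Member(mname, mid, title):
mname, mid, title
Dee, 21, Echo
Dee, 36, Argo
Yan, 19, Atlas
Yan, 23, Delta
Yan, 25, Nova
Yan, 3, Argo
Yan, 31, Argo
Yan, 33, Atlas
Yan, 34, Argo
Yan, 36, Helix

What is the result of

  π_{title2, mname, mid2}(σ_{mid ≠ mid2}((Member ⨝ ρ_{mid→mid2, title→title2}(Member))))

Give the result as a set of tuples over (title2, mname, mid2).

{(Argo, Dee, 36), (Argo, Yan, 3), (Argo, Yan, 31), (Argo, Yan, 34), (Atlas, Yan, 19), (Atlas, Yan, 33), (Delta, Yan, 23), (Echo, Dee, 21), (Helix, Yan, 36), (Nova, Yan, 25)}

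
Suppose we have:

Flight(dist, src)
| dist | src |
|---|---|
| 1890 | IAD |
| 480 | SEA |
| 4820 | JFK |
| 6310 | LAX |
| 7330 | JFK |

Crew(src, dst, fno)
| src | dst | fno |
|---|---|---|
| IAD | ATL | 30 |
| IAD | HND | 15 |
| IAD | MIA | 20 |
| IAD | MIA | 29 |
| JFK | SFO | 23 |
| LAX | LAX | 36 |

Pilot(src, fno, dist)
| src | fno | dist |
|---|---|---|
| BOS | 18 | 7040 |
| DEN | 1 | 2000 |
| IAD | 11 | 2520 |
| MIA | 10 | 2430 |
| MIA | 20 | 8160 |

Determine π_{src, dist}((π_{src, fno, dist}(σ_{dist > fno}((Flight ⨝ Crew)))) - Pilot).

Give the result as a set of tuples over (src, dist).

{(IAD, 1890), (JFK, 4820), (JFK, 7330), (LAX, 6310)}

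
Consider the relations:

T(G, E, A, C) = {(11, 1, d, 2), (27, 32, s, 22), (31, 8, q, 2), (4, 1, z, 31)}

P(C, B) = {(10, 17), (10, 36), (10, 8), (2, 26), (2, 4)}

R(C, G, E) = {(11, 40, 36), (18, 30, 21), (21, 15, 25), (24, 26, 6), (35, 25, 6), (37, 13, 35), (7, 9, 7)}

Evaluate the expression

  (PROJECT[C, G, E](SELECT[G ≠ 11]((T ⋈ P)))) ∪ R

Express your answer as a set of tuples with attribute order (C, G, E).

{(11, 40, 36), (18, 30, 21), (2, 31, 8), (21, 15, 25), (24, 26, 6), (35, 25, 6), (37, 13, 35), (7, 9, 7)}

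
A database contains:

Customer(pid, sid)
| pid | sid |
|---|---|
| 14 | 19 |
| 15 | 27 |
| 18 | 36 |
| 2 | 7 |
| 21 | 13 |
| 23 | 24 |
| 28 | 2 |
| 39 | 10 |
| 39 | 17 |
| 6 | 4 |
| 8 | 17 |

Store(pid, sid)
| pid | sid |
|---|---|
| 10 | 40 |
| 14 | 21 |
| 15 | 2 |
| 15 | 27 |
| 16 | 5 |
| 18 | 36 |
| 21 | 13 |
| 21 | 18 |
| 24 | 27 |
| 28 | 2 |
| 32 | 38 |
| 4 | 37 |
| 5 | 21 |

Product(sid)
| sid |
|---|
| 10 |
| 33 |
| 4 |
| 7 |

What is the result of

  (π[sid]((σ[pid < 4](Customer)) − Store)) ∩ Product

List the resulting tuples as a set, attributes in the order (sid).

{7}

σ[pid < 4]: keep tuples satisfying pid < 4 → {(2, 7)}
Difference: {(2, 7)} with {(10, 40), (14, 21), (15, 2), (15, 27), (16, 5), (18, 36), (21, 13), (21, 18), (24, 27), (28, 2), (32, 38), (4, 37), (5, 21)} → {(2, 7)}
π_{sid} gives {7}.
Intersection: {7} with {10, 33, 4, 7} → {7}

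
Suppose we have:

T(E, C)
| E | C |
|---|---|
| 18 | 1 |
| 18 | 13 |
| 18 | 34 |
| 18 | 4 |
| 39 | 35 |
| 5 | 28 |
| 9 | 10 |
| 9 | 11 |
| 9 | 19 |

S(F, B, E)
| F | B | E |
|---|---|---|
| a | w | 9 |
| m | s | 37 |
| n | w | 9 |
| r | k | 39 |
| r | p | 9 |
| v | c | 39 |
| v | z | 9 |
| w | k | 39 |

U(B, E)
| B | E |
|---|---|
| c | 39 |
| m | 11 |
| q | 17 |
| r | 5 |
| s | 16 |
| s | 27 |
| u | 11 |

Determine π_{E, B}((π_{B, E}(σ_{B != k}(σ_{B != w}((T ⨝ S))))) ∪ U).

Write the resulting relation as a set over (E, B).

{(11, m), (11, u), (16, s), (17, q), (27, s), (39, c), (5, r), (9, p), (9, z)}

Joining T and S on E yields {(39, 35, r, k), (39, 35, v, c), (39, 35, w, k), (9, 10, a, w), (9, 10, n, w), (9, 10, r, p), (9, 10, v, z), (9, 11, a, w), (9, 11, n, w), (9, 11, r, p), (9, 11, v, z), (9, 19, a, w), (9, 19, n, w), (9, 19, r, p), (9, 19, v, z)}.
Apply σ_{B != w}; surviving tuples: {(39, 35, r, k), (39, 35, v, c), (39, 35, w, k), (9, 10, r, p), (9, 10, v, z), (9, 11, r, p), (9, 11, v, z), (9, 19, r, p), (9, 19, v, z)}
Apply σ_{B != k}; surviving tuples: {(39, 35, v, c), (9, 10, r, p), (9, 10, v, z), (9, 11, r, p), (9, 11, v, z), (9, 19, r, p), (9, 19, v, z)}
π_{B, E} gives {(c, 39), (p, 9), (z, 9)} (4 duplicate(s) eliminated).
Union: {(c, 39), (p, 9), (z, 9)} with {(c, 39), (m, 11), (q, 17), (r, 5), (s, 16), (s, 27), (u, 11)} → {(c, 39), (m, 11), (p, 9), (q, 17), (r, 5), (s, 16), (s, 27), (u, 11), (z, 9)}
π_{E, B} gives {(11, m), (11, u), (16, s), (17, q), (27, s), (39, c), (5, r), (9, p), (9, z)}.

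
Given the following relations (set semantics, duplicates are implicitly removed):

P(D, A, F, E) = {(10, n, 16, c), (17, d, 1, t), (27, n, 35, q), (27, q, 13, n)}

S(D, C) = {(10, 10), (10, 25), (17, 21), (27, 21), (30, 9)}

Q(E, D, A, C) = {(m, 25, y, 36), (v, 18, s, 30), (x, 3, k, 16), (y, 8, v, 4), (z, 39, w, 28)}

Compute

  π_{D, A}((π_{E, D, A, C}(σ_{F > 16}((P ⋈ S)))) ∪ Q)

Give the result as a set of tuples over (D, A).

{(18, s), (25, y), (27, n), (3, k), (39, w), (8, v)}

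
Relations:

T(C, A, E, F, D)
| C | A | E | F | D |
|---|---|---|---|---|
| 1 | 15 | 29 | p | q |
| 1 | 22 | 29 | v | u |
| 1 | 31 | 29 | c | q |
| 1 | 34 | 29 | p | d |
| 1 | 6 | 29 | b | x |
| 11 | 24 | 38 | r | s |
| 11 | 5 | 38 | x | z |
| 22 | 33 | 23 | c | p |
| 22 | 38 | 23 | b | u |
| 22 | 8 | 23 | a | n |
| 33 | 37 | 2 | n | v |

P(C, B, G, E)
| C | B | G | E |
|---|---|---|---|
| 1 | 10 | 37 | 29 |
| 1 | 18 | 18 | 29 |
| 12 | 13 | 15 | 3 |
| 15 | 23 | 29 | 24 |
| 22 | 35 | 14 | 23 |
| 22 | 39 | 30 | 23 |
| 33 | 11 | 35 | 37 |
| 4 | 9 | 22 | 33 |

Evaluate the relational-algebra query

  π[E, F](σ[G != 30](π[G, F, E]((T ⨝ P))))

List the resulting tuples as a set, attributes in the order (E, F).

{(23, a), (23, b), (23, c), (29, b), (29, c), (29, p), (29, v)}

T ⋈ P (natural join on C, E): {(1, 15, 29, p, q, 10, 37), (1, 15, 29, p, q, 18, 18), (1, 22, 29, v, u, 10, 37), (1, 22, 29, v, u, 18, 18), (1, 31, 29, c, q, 10, 37), (1, 31, 29, c, q, 18, 18), (1, 34, 29, p, d, 10, 37), (1, 34, 29, p, d, 18, 18), (1, 6, 29, b, x, 10, 37), (1, 6, 29, b, x, 18, 18), (22, 33, 23, c, p, 35, 14), (22, 33, 23, c, p, 39, 30), (22, 38, 23, b, u, 35, 14), (22, 38, 23, b, u, 39, 30), (22, 8, 23, a, n, 35, 14), (22, 8, 23, a, n, 39, 30)}
π[G, F, E]: project onto (G, F, E) (2 duplicate(s) eliminated) → {(14, a, 23), (14, b, 23), (14, c, 23), (18, b, 29), (18, c, 29), (18, p, 29), (18, v, 29), (30, a, 23), (30, b, 23), (30, c, 23), (37, b, 29), (37, c, 29), (37, p, 29), (37, v, 29)}
Selection G != 30: {(14, a, 23), (14, b, 23), (14, c, 23), (18, b, 29), (18, c, 29), (18, p, 29), (18, v, 29), (37, b, 29), (37, c, 29), (37, p, 29), (37, v, 29)}
π[E, F]: project onto (E, F) (4 duplicate(s) eliminated) → {(23, a), (23, b), (23, c), (29, b), (29, c), (29, p), (29, v)}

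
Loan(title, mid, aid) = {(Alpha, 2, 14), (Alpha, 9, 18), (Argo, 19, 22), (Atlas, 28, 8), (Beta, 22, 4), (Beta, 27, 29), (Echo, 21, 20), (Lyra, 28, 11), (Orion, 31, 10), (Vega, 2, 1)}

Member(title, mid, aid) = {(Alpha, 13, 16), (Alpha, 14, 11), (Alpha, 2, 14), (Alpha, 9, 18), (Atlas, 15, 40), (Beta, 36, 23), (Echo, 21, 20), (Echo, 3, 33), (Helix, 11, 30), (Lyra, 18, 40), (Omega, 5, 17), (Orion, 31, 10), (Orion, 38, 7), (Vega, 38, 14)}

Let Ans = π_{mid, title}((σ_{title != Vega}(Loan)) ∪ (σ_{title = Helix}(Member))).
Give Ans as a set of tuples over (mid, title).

Filtering on title != Vega leaves {(Alpha, 2, 14), (Alpha, 9, 18), (Argo, 19, 22), (Atlas, 28, 8), (Beta, 22, 4), (Beta, 27, 29), (Echo, 21, 20), (Lyra, 28, 11), (Orion, 31, 10)}.
Filtering on title = Helix leaves {(Helix, 11, 30)}.
Taking the union: {(Alpha, 2, 14), (Alpha, 9, 18), (Argo, 19, 22), (Atlas, 28, 8), (Beta, 22, 4), (Beta, 27, 29), (Echo, 21, 20), (Helix, 11, 30), (Lyra, 28, 11), (Orion, 31, 10)}
Projecting to mid, title: {(11, Helix), (19, Argo), (2, Alpha), (21, Echo), (22, Beta), (27, Beta), (28, Atlas), (28, Lyra), (31, Orion), (9, Alpha)}

{(11, Helix), (19, Argo), (2, Alpha), (21, Echo), (22, Beta), (27, Beta), (28, Atlas), (28, Lyra), (31, Orion), (9, Alpha)}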